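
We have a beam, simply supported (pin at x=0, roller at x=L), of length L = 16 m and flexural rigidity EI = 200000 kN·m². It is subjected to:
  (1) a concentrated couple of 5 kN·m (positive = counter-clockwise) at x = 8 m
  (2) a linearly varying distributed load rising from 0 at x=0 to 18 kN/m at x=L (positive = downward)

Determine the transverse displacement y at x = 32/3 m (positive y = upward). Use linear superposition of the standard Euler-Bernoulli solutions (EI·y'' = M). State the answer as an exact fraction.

Load 1 — applied couple M₀=5 kN·m at a=8 m (b=L-a=8):
  y_1 = (M₀x³/(6L)-M₀(x-a)²/2+C₁x)/EI  [x>a] with C₁=M₀(3b²-L²)/(6L)=-10/3 = (5·(32/3)³/(6·16)-5·((32/3)-8)²/2+(-10/3)·(32/3))/200000 = 1/20250 m
Load 2 — triangular load w₀=18 kN/m (0→w₀ over full span):
  y_2 = -w₀x(7L⁴-10L²x²+3x⁴)/(360LEI) = -18·(32/3)·(7·16⁴-10·16²·(32/3)²+3·(32/3)⁴)/(360·16·200000) = -8704/253125 m
Superposition: y = Σ y_i = -17383/506250 m ≈ -0.034337 m

y(32/3) = -17383/506250 m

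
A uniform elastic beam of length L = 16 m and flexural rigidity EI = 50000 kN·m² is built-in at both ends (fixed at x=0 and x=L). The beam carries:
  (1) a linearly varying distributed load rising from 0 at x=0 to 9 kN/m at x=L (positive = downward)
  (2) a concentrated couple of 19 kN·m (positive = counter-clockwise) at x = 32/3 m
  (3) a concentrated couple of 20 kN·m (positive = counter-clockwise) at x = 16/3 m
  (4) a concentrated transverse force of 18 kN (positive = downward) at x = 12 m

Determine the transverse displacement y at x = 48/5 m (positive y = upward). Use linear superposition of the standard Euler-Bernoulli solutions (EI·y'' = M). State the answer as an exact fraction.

Load 1 — triangular load w₀=9 kN/m (0→w₀ over full span):
  y_1 = -w₀x²(L-x)²(x+2L)/(120LEI) = -9·(48/5)²·(16-(48/5))²·((48/5)+2·16)/(120·16·50000) = -718848/48828125 m
Load 2 — applied couple M₀=19 kN·m at a=32/3 m (b=L-a=16/3):
  y_2 = (R_Ax³/6 - M_Ax²/2)/EI  [x≤a] with R_A=19/12, M_A=19/3 = ((19/12)·(48/5)³/6 - (19/3)·(48/5)²/2)/50000 = -456/390625 m
Load 3 — applied couple M₀=20 kN·m at a=16/3 m (b=L-a=32/3):
  y_3 = (R_Ax³/6 - M_Ax²/2 - M₀(x-a)²/2)/EI  [x>a] with R_A=5/3, M_A=0 = ((5/3)·(48/5)³/6 - 0·(48/5)²/2 - 20·((48/5)-(16/3))²/2)/50000 = 896/703125 m
Load 4 — point force P=18 kN at a=12 m (b=L-a=4):
  y_4 = -Pb²x²(3aL-(3a+b)x)/(6L³EI)  [x≤a] = -18·4²·(48/5)²·(3·12·16-(3·12+4)·(48/5))/(6·16³·50000) = -324/78125 m
Superposition: y = Σ y_i = -8245132/439453125 m ≈ -0.018762 m

y(48/5) = -8245132/439453125 m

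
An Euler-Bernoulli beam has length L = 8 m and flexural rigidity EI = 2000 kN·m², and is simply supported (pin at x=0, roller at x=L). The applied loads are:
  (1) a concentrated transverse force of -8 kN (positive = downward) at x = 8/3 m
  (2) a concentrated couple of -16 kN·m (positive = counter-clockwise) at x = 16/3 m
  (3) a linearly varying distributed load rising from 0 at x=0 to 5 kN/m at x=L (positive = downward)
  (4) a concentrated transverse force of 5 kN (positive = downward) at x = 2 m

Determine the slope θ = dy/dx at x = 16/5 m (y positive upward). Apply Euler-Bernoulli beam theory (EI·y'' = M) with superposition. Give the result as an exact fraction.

θ(16/5) = -219851/40500000 rad

Load 1 — point force P=-8 kN at a=8/3 m (b=L-a=16/3):
  θ_1 = -Pa(2L²-6Lx+3x²+a²)/(6LEI)  [x>a] = -(-8)·(8/3)·(2·8²-6·8·(16/5)+3·(16/5)²+(8/3)²)/(6·8·2000) = 688/253125 rad
Load 2 — applied couple M₀=-16 kN·m at a=16/3 m (b=L-a=8/3):
  θ_2 = (M₀x²/(2L)+C₁)/EI  [x≤a] with C₁=M₀(3b²-L²)/(6L)=128/9 = ((-16)·(16/5)²/(2·8)+(128/9))/2000 = 56/28125 rad
Load 3 — triangular load w₀=5 kN/m (0→w₀ over full span):
  θ_3 = -w₀(7L⁴-30L²x²+15x⁴)/(360LEI) = -5·(7·8⁴-30·8²·(16/5)²+15·(16/5)⁴)/(360·8·2000) = -1292/140625 rad
Load 4 — point force P=5 kN at a=2 m (b=L-a=6):
  θ_4 = -Pa(2L²-6Lx+3x²+a²)/(6LEI)  [x>a] = -5·2·(2·8²-6·8·(16/5)+3·(16/5)²+2²)/(6·8·2000) = -19/20000 rad
Superposition: θ = Σ θ_i = -219851/40500000 rad ≈ -0.005428 rad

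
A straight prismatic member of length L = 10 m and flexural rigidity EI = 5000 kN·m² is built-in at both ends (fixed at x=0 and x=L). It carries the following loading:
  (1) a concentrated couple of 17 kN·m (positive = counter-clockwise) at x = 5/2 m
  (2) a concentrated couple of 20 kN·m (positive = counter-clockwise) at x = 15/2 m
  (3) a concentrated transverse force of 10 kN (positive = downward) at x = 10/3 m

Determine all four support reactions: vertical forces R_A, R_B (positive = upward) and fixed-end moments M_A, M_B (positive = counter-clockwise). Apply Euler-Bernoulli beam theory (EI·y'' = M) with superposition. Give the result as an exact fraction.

Load 1 — applied couple M₀=17 kN·m at a=5/2 m (b=L-a=15/2):
  R_A = 6M₀ab/L³ = 6·17·(5/2)·(15/2)/10³ = 153/80 kN
  M_A = M₀b(2a-b)/L² = 17·(15/2)·(2·(5/2)-(15/2))/10² = -51/16 kN·m
  R_B = -6M₀ab/L³ = -6·17·(5/2)·(15/2)/10³ = -153/80 kN
  M_B = M₀a(2b-a)/L² = 17·(5/2)·(2·(15/2)-(5/2))/10² = 85/16 kN·m
Load 2 — applied couple M₀=20 kN·m at a=15/2 m (b=L-a=5/2):
  R_A = 6M₀ab/L³ = 6·20·(15/2)·(5/2)/10³ = 9/4 kN
  M_A = M₀b(2a-b)/L² = 20·(5/2)·(2·(15/2)-(5/2))/10² = 25/4 kN·m
  R_B = -6M₀ab/L³ = -6·20·(15/2)·(5/2)/10³ = -9/4 kN
  M_B = M₀a(2b-a)/L² = 20·(15/2)·(2·(5/2)-(15/2))/10² = -15/4 kN·m
Load 3 — point force P=10 kN at a=10/3 m (b=L-a=20/3):
  R_A = Pb²(3a+b)/L³ = 10·(20/3)²·(3·(10/3)+(20/3))/10³ = 200/27 kN
  M_A = Pab²/L² = 10·(10/3)·(20/3)²/10² = 400/27 kN·m
  R_B = Pa²(a+3b)/L³ = 10·(10/3)²·((10/3)+3·(20/3))/10³ = 70/27 kN
  M_B = -Pa²b/L² = -10·(10/3)²·(20/3)/10² = -200/27 kN·m
Superposition: R_A = 24991/2160 kN, M_A = 7723/432 kN·m, R_B = -3391/2160 kN, M_B = -2525/432 kN·m

R_A = 24991/2160 kN, M_A = 7723/432 kN·m, R_B = -3391/2160 kN, M_B = -2525/432 kN·m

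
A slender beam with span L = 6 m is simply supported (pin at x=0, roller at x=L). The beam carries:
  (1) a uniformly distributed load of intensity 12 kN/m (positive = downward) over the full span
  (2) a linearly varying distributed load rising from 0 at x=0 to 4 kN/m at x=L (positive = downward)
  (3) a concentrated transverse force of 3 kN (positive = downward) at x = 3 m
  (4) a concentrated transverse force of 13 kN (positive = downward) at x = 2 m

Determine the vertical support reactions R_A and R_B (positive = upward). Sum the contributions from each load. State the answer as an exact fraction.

R_A = 301/6 kN, R_B = 299/6 kN

Load 1 — uniform load w=12 kN/m over full span:
  R_A = wL/2 = 12·6/2 = 36 kN
  R_B = wL/2 = 12·6/2 = 36 kN
Load 2 — triangular load w₀=4 kN/m (0→w₀ over full span):
  R_A = w₀L/6 = 4·6/6 = 4 kN
  R_B = w₀L/3 = 4·6/3 = 8 kN
Load 3 — point force P=3 kN at a=3 m (b=L-a=3):
  R_A = Pb/L = 3·3/6 = 3/2 kN
  R_B = Pa/L = 3·3/6 = 3/2 kN
Load 4 — point force P=13 kN at a=2 m (b=L-a=4):
  R_A = Pb/L = 13·4/6 = 26/3 kN
  R_B = Pa/L = 13·2/6 = 13/3 kN
Superposition: R_A = 301/6 kN, R_B = 299/6 kN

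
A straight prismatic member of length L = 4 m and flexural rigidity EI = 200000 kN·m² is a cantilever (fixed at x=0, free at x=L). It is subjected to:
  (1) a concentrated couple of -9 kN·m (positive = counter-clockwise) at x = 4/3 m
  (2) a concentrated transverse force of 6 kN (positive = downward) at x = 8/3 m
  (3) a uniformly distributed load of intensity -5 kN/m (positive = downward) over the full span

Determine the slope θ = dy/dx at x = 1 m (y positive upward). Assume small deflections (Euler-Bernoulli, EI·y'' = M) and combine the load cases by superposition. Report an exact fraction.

Load 1 — applied couple M₀=-9 kN·m at a=4/3 m (b=L-a=8/3):
  θ_1 = M₀x/EI  [x≤a] = (-9)·1/200000 = -9/200000 rad
Load 2 — point force P=6 kN at a=8/3 m (b=L-a=4/3):
  θ_2 = -Px(2a-x)/(2EI)  [x≤a] = -6·1·(2·(8/3)-1)/(2·200000) = -13/200000 rad
Load 3 — uniform load w=-5 kN/m over full span:
  θ_3 = -wx(x²-3Lx+3L²)/(6EI) = -(-5)·1·(1²-3·4·1+3·4²)/(6·200000) = 37/240000 rad
Superposition: θ = Σ θ_i = 53/1200000 rad ≈ 0.000044 rad

θ(1) = 53/1200000 rad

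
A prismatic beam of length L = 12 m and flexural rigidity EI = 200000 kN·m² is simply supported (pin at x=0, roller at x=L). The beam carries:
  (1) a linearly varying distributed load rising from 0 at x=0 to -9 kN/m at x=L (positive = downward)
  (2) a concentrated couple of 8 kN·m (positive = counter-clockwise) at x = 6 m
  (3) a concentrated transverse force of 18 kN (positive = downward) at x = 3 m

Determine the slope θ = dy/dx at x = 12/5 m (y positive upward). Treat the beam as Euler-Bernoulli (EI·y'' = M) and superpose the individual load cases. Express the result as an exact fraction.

θ(12/5) = 366617/500000000 rad

Load 1 — triangular load w₀=-9 kN/m (0→w₀ over full span):
  θ_1 = -w₀(7L⁴-30L²x²+15x⁴)/(360LEI) = -(-9)·(7·12⁴-30·12²·(12/5)²+15·(12/5)⁴)/(360·12·200000) = 2457/1953125 rad
Load 2 — applied couple M₀=8 kN·m at a=6 m (b=L-a=6):
  θ_2 = (M₀x²/(2L)+C₁)/EI  [x≤a] with C₁=M₀(3b²-L²)/(6L)=-4 = (8·(12/5)²/(2·12)+(-4))/200000 = -13/1250000 rad
Load 3 — point force P=18 kN at a=3 m (b=L-a=9):
  θ_3 = -Pb(L²-b²-3x²)/(6LEI)  [x≤a] = -18·9·(12²-9²-3·(12/5)²)/(6·12·200000) = -10287/20000000 rad
Superposition: θ = Σ θ_i = 366617/500000000 rad ≈ 0.000733 rad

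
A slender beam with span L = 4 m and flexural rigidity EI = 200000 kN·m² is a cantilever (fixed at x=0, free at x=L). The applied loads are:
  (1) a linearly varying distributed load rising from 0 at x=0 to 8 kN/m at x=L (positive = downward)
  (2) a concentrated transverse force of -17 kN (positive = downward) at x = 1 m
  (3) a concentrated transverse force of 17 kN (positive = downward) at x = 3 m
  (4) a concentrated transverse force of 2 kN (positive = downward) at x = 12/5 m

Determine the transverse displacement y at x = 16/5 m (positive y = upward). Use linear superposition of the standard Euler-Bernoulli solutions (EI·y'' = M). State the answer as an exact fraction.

y(16/5) = -13801019/9375000000 m

Load 1 — triangular load w₀=8 kN/m (0→w₀ over full span):
  y_1 = (w₀Lx³/12-w₀L²x²/6-w₀x⁵/(120L))/EI = (8·4·(16/5)³/12-8·4²·(16/5)²/6-8·(16/5)⁵/(120·4))/200000 = -100096/146484375 m
Load 2 — point force P=-17 kN at a=1 m (b=L-a=3):
  y_2 = -Pa²(3x-a)/(6EI)  [x>a] = -(-17)·1²·(3·(16/5)-1)/(6·200000) = 731/6000000 m
Load 3 — point force P=17 kN at a=3 m (b=L-a=1):
  y_3 = -Pa²(3x-a)/(6EI)  [x>a] = -17·3²·(3·(16/5)-3)/(6·200000) = -1683/2000000 m
Load 4 — point force P=2 kN at a=12/5 m (b=L-a=8/5):
  y_4 = -Pa²(3x-a)/(6EI)  [x>a] = -2·(12/5)²·(3·(16/5)-(12/5))/(6·200000) = -27/390625 m
Superposition: y = Σ y_i = -13801019/9375000000 m ≈ -0.001472 m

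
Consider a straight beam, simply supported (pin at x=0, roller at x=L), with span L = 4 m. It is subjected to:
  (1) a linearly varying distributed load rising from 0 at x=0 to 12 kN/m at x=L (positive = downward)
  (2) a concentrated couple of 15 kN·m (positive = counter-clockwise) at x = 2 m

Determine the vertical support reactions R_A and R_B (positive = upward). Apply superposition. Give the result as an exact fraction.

R_A = 47/4 kN, R_B = 49/4 kN

Load 1 — triangular load w₀=12 kN/m (0→w₀ over full span):
  R_A = w₀L/6 = 12·4/6 = 8 kN
  R_B = w₀L/3 = 12·4/3 = 16 kN
Load 2 — applied couple M₀=15 kN·m at a=2 m (b=L-a=2):
  R_A = M₀/L = 15/4 kN
  R_B = -M₀/L = -15/4 kN
Superposition: R_A = 47/4 kN, R_B = 49/4 kN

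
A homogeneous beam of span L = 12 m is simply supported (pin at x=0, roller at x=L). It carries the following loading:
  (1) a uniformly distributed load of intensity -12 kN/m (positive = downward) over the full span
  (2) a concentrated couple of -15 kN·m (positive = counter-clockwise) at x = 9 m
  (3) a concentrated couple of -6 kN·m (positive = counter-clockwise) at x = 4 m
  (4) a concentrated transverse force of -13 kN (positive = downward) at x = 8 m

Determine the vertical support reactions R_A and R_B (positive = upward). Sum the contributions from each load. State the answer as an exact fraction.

Load 1 — uniform load w=-12 kN/m over full span:
  R_A = wL/2 = (-12)·12/2 = -72 kN
  R_B = wL/2 = (-12)·12/2 = -72 kN
Load 2 — applied couple M₀=-15 kN·m at a=9 m (b=L-a=3):
  R_A = M₀/L = (-15)/12 = -5/4 kN
  R_B = -M₀/L = -(-15)/12 = 5/4 kN
Load 3 — applied couple M₀=-6 kN·m at a=4 m (b=L-a=8):
  R_A = M₀/L = (-6)/12 = -1/2 kN
  R_B = -M₀/L = -(-6)/12 = 1/2 kN
Load 4 — point force P=-13 kN at a=8 m (b=L-a=4):
  R_A = Pb/L = (-13)·4/12 = -13/3 kN
  R_B = Pa/L = (-13)·8/12 = -26/3 kN
Superposition: R_A = -937/12 kN, R_B = -947/12 kN

R_A = -937/12 kN, R_B = -947/12 kN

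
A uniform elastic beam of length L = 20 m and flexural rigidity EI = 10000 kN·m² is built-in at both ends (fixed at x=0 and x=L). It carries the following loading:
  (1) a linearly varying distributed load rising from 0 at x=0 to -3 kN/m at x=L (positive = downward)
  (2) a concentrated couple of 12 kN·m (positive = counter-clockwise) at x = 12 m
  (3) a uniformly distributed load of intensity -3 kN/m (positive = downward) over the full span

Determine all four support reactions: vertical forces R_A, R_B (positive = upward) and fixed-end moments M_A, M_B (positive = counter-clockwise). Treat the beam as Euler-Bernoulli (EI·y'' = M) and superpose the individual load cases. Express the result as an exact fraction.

Load 1 — triangular load w₀=-3 kN/m (0→w₀ over full span):
  R_A = 3w₀L/20 = 3·(-3)·20/20 = -9 kN
  M_A = w₀L²/30 = (-3)·20²/30 = -40 kN·m
  R_B = 7w₀L/20 = 7·(-3)·20/20 = -21 kN
  M_B = -w₀L²/20 = -(-3)·20²/20 = 60 kN·m
Load 2 — applied couple M₀=12 kN·m at a=12 m (b=L-a=8):
  R_A = 6M₀ab/L³ = 6·12·12·8/20³ = 108/125 kN
  M_A = M₀b(2a-b)/L² = 12·8·(2·12-8)/20² = 96/25 kN·m
  R_B = -6M₀ab/L³ = -6·12·12·8/20³ = -108/125 kN
  M_B = M₀a(2b-a)/L² = 12·12·(2·8-12)/20² = 36/25 kN·m
Load 3 — uniform load w=-3 kN/m over full span:
  R_A = wL/2 = (-3)·20/2 = -30 kN
  M_A = wL²/12 = (-3)·20²/12 = -100 kN·m
  R_B = wL/2 = (-3)·20/2 = -30 kN
  M_B = -wL²/12 = -(-3)·20²/12 = 100 kN·m
Superposition: R_A = -4767/125 kN, M_A = -3404/25 kN·m, R_B = -6483/125 kN, M_B = 4036/25 kN·m

R_A = -4767/125 kN, M_A = -3404/25 kN·m, R_B = -6483/125 kN, M_B = 4036/25 kN·m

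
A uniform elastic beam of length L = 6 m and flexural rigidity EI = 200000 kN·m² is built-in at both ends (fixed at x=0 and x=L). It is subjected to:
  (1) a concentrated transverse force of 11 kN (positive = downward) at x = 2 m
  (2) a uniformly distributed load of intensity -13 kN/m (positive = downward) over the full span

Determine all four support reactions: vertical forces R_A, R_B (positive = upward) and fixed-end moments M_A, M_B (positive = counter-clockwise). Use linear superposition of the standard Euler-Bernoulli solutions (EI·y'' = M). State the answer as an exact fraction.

R_A = -833/27 kN, M_A = -263/9 kN·m, R_B = -976/27 kN, M_B = 307/9 kN·m

Load 1 — point force P=11 kN at a=2 m (b=L-a=4):
  R_A = Pb²(3a+b)/L³ = 11·4²·(3·2+4)/6³ = 220/27 kN
  M_A = Pab²/L² = 11·2·4²/6² = 88/9 kN·m
  R_B = Pa²(a+3b)/L³ = 11·2²·(2+3·4)/6³ = 77/27 kN
  M_B = -Pa²b/L² = -11·2²·4/6² = -44/9 kN·m
Load 2 — uniform load w=-13 kN/m over full span:
  R_A = wL/2 = (-13)·6/2 = -39 kN
  M_A = wL²/12 = (-13)·6²/12 = -39 kN·m
  R_B = wL/2 = (-13)·6/2 = -39 kN
  M_B = -wL²/12 = -(-13)·6²/12 = 39 kN·m
Superposition: R_A = -833/27 kN, M_A = -263/9 kN·m, R_B = -976/27 kN, M_B = 307/9 kN·m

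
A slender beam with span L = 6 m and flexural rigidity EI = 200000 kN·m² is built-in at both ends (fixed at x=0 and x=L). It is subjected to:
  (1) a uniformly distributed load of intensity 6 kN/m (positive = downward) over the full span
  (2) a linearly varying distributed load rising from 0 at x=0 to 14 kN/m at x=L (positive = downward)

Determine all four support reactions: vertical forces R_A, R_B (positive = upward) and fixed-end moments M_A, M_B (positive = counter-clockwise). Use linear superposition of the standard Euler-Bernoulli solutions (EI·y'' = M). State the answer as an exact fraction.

R_A = 153/5 kN, M_A = 174/5 kN·m, R_B = 237/5 kN, M_B = -216/5 kN·m

Load 1 — uniform load w=6 kN/m over full span:
  R_A = wL/2 = 6·6/2 = 18 kN
  M_A = wL²/12 = 6·6²/12 = 18 kN·m
  R_B = wL/2 = 6·6/2 = 18 kN
  M_B = -wL²/12 = -6·6²/12 = -18 kN·m
Load 2 — triangular load w₀=14 kN/m (0→w₀ over full span):
  R_A = 3w₀L/20 = 3·14·6/20 = 63/5 kN
  M_A = w₀L²/30 = 14·6²/30 = 84/5 kN·m
  R_B = 7w₀L/20 = 7·14·6/20 = 147/5 kN
  M_B = -w₀L²/20 = -14·6²/20 = -126/5 kN·m
Superposition: R_A = 153/5 kN, M_A = 174/5 kN·m, R_B = 237/5 kN, M_B = -216/5 kN·m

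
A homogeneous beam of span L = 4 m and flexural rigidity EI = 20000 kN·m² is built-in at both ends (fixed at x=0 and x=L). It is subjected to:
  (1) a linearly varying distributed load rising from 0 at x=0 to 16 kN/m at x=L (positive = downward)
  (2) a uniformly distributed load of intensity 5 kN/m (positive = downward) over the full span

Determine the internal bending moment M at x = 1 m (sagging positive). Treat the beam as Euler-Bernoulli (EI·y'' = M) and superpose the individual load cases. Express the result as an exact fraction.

Load 1 — triangular load w₀=16 kN/m (0→w₀ over full span):
  M_1 = 3w₀Lx/20 - w₀L²/30 - w₀x³/(6L) = 3·16·4·1/20 - 16·4²/30 - 16·1³/(6·4) = 2/5 kN·m
Load 2 — uniform load w=5 kN/m over full span:
  M_2 = wLx/2 - wL²/12 - wx²/2 = 5·4·1/2 - 5·4²/12 - 5·1²/2 = 5/6 kN·m
Superposition: M = Σ M_i = 37/30 kN·m ≈ 1.233333 kN·m

M(1) = 37/30 kN·m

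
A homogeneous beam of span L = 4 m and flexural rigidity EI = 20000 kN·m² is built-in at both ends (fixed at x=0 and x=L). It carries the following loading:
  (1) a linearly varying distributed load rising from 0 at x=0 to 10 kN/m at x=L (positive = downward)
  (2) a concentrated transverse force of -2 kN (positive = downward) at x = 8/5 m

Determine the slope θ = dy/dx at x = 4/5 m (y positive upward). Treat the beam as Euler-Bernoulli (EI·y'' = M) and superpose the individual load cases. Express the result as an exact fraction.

θ(4/5) = -1103/11718750 rad

Load 1 — triangular load w₀=10 kN/m (0→w₀ over full span):
  θ_1 = -w₀(2x(L-x)(L-2x)(x+2L)+x²(L-x)²)/(120LEI) = -10·(2·(4/5)·(4-(4/5))·(4-2·(4/5))·((4/5)+2·4)+(4/5)²·(4-(4/5))²)/(120·4·20000) = -28/234375 rad
Load 2 — point force P=-2 kN at a=8/5 m (b=L-a=12/5):
  θ_2 = -Pb²x(2aL-(3a+b)x)/(2L³EI)  [x≤a] = -(-2)·(12/5)²·(4/5)·(2·(8/5)·4-(3·(8/5)+(12/5))·(4/5))/(2·4³·20000) = 99/3906250 rad
Superposition: θ = Σ θ_i = -1103/11718750 rad ≈ -0.000094 rad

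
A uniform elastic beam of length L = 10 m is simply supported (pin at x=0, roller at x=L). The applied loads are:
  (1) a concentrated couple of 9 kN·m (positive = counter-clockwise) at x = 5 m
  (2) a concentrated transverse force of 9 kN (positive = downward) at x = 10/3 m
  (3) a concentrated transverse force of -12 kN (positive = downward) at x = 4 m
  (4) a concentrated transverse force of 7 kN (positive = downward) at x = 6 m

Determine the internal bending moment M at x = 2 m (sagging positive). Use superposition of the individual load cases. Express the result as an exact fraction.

M(2) = 5 kN·m

Load 1 — applied couple M₀=9 kN·m at a=5 m (b=L-a=5):
  M_1 = M₀x/L  [x≤a] = 9·2/10 = 9/5 kN·m
Load 2 — point force P=9 kN at a=10/3 m (b=L-a=20/3):
  M_2 = Pbx/L  [x≤a] = 9·(20/3)·2/10 = 12 kN·m
Load 3 — point force P=-12 kN at a=4 m (b=L-a=6):
  M_3 = Pbx/L  [x≤a] = (-12)·6·2/10 = -72/5 kN·m
Load 4 — point force P=7 kN at a=6 m (b=L-a=4):
  M_4 = Pbx/L  [x≤a] = 7·4·2/10 = 28/5 kN·m
Superposition: M = Σ M_i = 5 kN·m ≈ 5.000000 kN·m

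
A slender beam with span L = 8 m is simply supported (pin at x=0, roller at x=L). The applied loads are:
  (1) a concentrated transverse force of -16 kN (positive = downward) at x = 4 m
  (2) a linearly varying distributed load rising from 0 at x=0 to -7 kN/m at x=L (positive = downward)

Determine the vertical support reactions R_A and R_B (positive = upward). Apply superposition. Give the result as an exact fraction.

Load 1 — point force P=-16 kN at a=4 m (b=L-a=4):
  R_A = Pb/L = (-16)·4/8 = -8 kN
  R_B = Pa/L = (-16)·4/8 = -8 kN
Load 2 — triangular load w₀=-7 kN/m (0→w₀ over full span):
  R_A = w₀L/6 = (-7)·8/6 = -28/3 kN
  R_B = w₀L/3 = (-7)·8/3 = -56/3 kN
Superposition: R_A = -52/3 kN, R_B = -80/3 kN

R_A = -52/3 kN, R_B = -80/3 kN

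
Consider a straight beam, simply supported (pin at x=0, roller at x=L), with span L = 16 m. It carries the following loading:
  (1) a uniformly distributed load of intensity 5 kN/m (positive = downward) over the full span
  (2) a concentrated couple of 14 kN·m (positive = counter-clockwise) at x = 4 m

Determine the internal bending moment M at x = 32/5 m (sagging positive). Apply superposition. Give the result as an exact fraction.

M(32/5) = 726/5 kN·m

Load 1 — uniform load w=5 kN/m over full span:
  M_1 = wx(L-x)/2 = 5·(32/5)·(16-(32/5))/2 = 768/5 kN·m
Load 2 — applied couple M₀=14 kN·m at a=4 m (b=L-a=12):
  M_2 = M₀x/L - M₀  [x>a] = 14·(32/5)/16 - 14 = -42/5 kN·m
Superposition: M = Σ M_i = 726/5 kN·m ≈ 145.200000 kN·m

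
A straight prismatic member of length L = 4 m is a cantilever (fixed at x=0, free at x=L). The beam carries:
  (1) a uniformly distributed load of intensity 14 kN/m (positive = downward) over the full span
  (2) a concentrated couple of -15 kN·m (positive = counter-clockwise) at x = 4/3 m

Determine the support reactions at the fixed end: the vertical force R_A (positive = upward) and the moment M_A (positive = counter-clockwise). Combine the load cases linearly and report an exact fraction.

Load 1 — uniform load w=14 kN/m over full span:
  R_A = wL = 14·4 = 56 kN
  M_A = wL²/2 = 14·4²/2 = 112 kN·m
Load 2 — applied couple M₀=-15 kN·m at a=4/3 m (b=L-a=8/3):
  R_A = 0 kN
  M_A = -M₀ = -(-15) = 15 kN·m
Superposition: R_A = 56 kN, M_A = 127 kN·m

R_A = 56 kN, M_A = 127 kN·m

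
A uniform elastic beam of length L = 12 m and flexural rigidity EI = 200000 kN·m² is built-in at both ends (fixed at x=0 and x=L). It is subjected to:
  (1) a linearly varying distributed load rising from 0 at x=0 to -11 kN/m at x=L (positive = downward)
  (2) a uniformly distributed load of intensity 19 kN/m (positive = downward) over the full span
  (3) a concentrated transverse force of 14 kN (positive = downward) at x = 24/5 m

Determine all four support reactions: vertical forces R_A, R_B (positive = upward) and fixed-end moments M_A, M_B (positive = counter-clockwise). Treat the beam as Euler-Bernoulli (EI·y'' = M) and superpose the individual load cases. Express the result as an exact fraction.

Load 1 — triangular load w₀=-11 kN/m (0→w₀ over full span):
  R_A = 3w₀L/20 = 3·(-11)·12/20 = -99/5 kN
  M_A = w₀L²/30 = (-11)·12²/30 = -264/5 kN·m
  R_B = 7w₀L/20 = 7·(-11)·12/20 = -231/5 kN
  M_B = -w₀L²/20 = -(-11)·12²/20 = 396/5 kN·m
Load 2 — uniform load w=19 kN/m over full span:
  R_A = wL/2 = 19·12/2 = 114 kN
  M_A = wL²/12 = 19·12²/12 = 228 kN·m
  R_B = wL/2 = 19·12/2 = 114 kN
  M_B = -wL²/12 = -19·12²/12 = -228 kN·m
Load 3 — point force P=14 kN at a=24/5 m (b=L-a=36/5):
  R_A = Pb²(3a+b)/L³ = 14·(36/5)²·(3·(24/5)+(36/5))/12³ = 1134/125 kN
  M_A = Pab²/L² = 14·(24/5)·(36/5)²/12² = 3024/125 kN·m
  R_B = Pa²(a+3b)/L³ = 14·(24/5)²·((24/5)+3·(36/5))/12³ = 616/125 kN
  M_B = -Pa²b/L² = -14·(24/5)²·(36/5)/12² = -2016/125 kN·m
Superposition: R_A = 12909/125 kN, M_A = 24924/125 kN·m, R_B = 9091/125 kN, M_B = -20616/125 kN·m

R_A = 12909/125 kN, M_A = 24924/125 kN·m, R_B = 9091/125 kN, M_B = -20616/125 kN·m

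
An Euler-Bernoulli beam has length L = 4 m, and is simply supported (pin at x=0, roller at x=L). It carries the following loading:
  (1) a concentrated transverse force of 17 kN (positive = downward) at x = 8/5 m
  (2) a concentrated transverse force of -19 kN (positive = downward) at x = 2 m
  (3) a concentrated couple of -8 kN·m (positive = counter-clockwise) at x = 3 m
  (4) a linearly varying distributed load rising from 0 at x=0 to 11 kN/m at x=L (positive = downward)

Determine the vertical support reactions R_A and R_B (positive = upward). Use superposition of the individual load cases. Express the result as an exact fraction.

R_A = 181/30 kN, R_B = 419/30 kN

Load 1 — point force P=17 kN at a=8/5 m (b=L-a=12/5):
  R_A = Pb/L = 17·(12/5)/4 = 51/5 kN
  R_B = Pa/L = 17·(8/5)/4 = 34/5 kN
Load 2 — point force P=-19 kN at a=2 m (b=L-a=2):
  R_A = Pb/L = (-19)·2/4 = -19/2 kN
  R_B = Pa/L = (-19)·2/4 = -19/2 kN
Load 3 — applied couple M₀=-8 kN·m at a=3 m (b=L-a=1):
  R_A = M₀/L = (-8)/4 = -2 kN
  R_B = -M₀/L = -(-8)/4 = 2 kN
Load 4 — triangular load w₀=11 kN/m (0→w₀ over full span):
  R_A = w₀L/6 = 11·4/6 = 22/3 kN
  R_B = w₀L/3 = 11·4/3 = 44/3 kN
Superposition: R_A = 181/30 kN, R_B = 419/30 kN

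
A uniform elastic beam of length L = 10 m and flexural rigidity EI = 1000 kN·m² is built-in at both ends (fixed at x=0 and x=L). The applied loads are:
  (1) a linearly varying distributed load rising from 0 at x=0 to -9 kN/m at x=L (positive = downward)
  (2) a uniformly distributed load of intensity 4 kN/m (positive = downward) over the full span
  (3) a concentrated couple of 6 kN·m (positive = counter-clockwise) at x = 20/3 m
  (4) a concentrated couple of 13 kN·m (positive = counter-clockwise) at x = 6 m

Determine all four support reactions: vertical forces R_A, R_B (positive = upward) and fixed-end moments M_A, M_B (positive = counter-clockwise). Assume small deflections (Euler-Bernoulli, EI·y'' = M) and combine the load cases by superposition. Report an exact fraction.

R_A = 2293/250 kN, M_A = 712/75 kN·m, R_B = -3543/250 kN, M_B = 992/75 kN·m

Load 1 — triangular load w₀=-9 kN/m (0→w₀ over full span):
  R_A = 3w₀L/20 = 3·(-9)·10/20 = -27/2 kN
  M_A = w₀L²/30 = (-9)·10²/30 = -30 kN·m
  R_B = 7w₀L/20 = 7·(-9)·10/20 = -63/2 kN
  M_B = -w₀L²/20 = -(-9)·10²/20 = 45 kN·m
Load 2 — uniform load w=4 kN/m over full span:
  R_A = wL/2 = 4·10/2 = 20 kN
  M_A = wL²/12 = 4·10²/12 = 100/3 kN·m
  R_B = wL/2 = 4·10/2 = 20 kN
  M_B = -wL²/12 = -4·10²/12 = -100/3 kN·m
Load 3 — applied couple M₀=6 kN·m at a=20/3 m (b=L-a=10/3):
  R_A = 6M₀ab/L³ = 6·6·(20/3)·(10/3)/10³ = 4/5 kN
  M_A = M₀b(2a-b)/L² = 6·(10/3)·(2·(20/3)-(10/3))/10² = 2 kN·m
  R_B = -6M₀ab/L³ = -6·6·(20/3)·(10/3)/10³ = -4/5 kN
  M_B = M₀a(2b-a)/L² = 6·(20/3)·(2·(10/3)-(20/3))/10² = 0 kN·m
Load 4 — applied couple M₀=13 kN·m at a=6 m (b=L-a=4):
  R_A = 6M₀ab/L³ = 6·13·6·4/10³ = 234/125 kN
  M_A = M₀b(2a-b)/L² = 13·4·(2·6-4)/10² = 104/25 kN·m
  R_B = -6M₀ab/L³ = -6·13·6·4/10³ = -234/125 kN
  M_B = M₀a(2b-a)/L² = 13·6·(2·4-6)/10² = 39/25 kN·m
Superposition: R_A = 2293/250 kN, M_A = 712/75 kN·m, R_B = -3543/250 kN, M_B = 992/75 kN·m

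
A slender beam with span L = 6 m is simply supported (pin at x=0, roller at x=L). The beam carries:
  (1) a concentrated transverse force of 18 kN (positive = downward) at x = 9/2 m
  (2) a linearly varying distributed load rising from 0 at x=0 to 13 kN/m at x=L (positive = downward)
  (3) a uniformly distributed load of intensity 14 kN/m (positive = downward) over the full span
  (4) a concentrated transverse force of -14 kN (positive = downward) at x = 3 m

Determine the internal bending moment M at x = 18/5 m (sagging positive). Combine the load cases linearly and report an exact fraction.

M(18/5) = 11229/125 kN·m

Load 1 — point force P=18 kN at a=9/2 m (b=L-a=3/2):
  M_1 = Pbx/L  [x≤a] = 18·(3/2)·(18/5)/6 = 81/5 kN·m
Load 2 — triangular load w₀=13 kN/m (0→w₀ over full span):
  M_2 = w₀Lx/6 - w₀x³/(6L) = 13·6·(18/5)/6 - 13·(18/5)³/(6·6) = 3744/125 kN·m
Load 3 — uniform load w=14 kN/m over full span:
  M_3 = wx(L-x)/2 = 14·(18/5)·(6-(18/5))/2 = 1512/25 kN·m
Load 4 — point force P=-14 kN at a=3 m (b=L-a=3):
  M_4 = Pa(L-x)/L  [x>a] = (-14)·3·(6-(18/5))/6 = -84/5 kN·m
Superposition: M = Σ M_i = 11229/125 kN·m ≈ 89.832000 kN·m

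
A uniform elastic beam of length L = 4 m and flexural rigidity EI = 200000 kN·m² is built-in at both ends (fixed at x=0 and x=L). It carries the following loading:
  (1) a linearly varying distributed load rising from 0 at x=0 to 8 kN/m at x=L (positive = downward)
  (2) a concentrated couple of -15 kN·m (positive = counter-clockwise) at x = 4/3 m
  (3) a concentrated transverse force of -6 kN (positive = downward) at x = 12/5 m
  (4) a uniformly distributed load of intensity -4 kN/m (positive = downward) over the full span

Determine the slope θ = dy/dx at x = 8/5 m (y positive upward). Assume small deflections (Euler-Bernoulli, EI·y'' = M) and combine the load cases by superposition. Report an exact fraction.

θ(8/5) = -1267/156250000 rad

Load 1 — triangular load w₀=8 kN/m (0→w₀ over full span):
  θ_1 = -w₀(2x(L-x)(L-2x)(x+2L)+x²(L-x)²)/(120LEI) = -8·(2·(8/5)·(4-(8/5))·(4-2·(8/5))·((8/5)+2·4)+(8/5)²·(4-(8/5))²)/(120·4·200000) = -12/1953125 rad
Load 2 — applied couple M₀=-15 kN·m at a=4/3 m (b=L-a=8/3):
  θ_2 = (R_Ax²/2 - M_Ax - M₀(x-a))/EI  [x>a] with R_A=-5, M_A=0 = ((-5)·(8/5)²/2 - 0·(8/5) - (-15)·((8/5)-(4/3)))/200000 = -3/250000 rad
Load 3 — point force P=-6 kN at a=12/5 m (b=L-a=8/5):
  θ_3 = -Pb²x(2aL-(3a+b)x)/(2L³EI)  [x≤a] = -(-6)·(8/5)²·(8/5)·(2·(12/5)·4-(3·(12/5)+(8/5))·(8/5))/(2·4³·200000) = 48/9765625 rad
Load 4 — uniform load w=-4 kN/m over full span:
  θ_4 = -wx(L-x)(L-2x)/(12EI) = -(-4)·(8/5)·(4-(8/5))·(4-2·(8/5))/(12·200000) = 2/390625 rad
Superposition: θ = Σ θ_i = -1267/156250000 rad ≈ -0.000008 rad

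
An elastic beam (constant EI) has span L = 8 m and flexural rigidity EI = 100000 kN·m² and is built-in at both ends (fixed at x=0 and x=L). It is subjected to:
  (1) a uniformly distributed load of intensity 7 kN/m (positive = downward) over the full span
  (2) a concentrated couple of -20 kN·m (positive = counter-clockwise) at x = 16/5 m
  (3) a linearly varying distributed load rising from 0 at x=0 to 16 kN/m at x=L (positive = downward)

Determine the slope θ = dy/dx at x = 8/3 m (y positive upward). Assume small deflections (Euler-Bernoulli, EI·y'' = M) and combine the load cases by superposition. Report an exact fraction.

θ(8/3) = -2107/3796875 rad

Load 1 — uniform load w=7 kN/m over full span:
  θ_1 = -wx(L-x)(L-2x)/(12EI) = -7·(8/3)·(8-(8/3))·(8-2·(8/3))/(12·100000) = -56/253125 rad
Load 2 — applied couple M₀=-20 kN·m at a=16/5 m (b=L-a=24/5):
  θ_2 = (R_Ax²/2 - M_Ax)/EI  [x≤a] with R_A=-18/5, M_A=-12/5 = ((-18/5)·(8/3)²/2 - (-12/5)·(8/3))/100000 = -1/15625 rad
Load 3 — triangular load w₀=16 kN/m (0→w₀ over full span):
  θ_3 = -w₀(2x(L-x)(L-2x)(x+2L)+x²(L-x)²)/(120LEI) = -16·(2·(8/3)·(8-(8/3))·(8-2·(8/3))·((8/3)+2·8)+(8/3)²·(8-(8/3))²)/(120·8·100000) = -1024/3796875 rad
Superposition: θ = Σ θ_i = -2107/3796875 rad ≈ -0.000555 rad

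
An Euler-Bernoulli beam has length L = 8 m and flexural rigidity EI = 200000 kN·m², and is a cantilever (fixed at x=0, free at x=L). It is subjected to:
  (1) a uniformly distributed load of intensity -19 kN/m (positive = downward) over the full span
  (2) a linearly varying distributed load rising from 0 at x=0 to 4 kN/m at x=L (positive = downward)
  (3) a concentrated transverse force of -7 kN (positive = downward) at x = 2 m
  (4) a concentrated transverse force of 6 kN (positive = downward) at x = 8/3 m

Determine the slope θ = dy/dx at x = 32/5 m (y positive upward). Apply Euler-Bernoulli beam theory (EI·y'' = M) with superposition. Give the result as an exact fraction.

Load 1 — uniform load w=-19 kN/m over full span:
  θ_1 = -wx(x²-3Lx+3L²)/(6EI) = -(-19)·(32/5)·((32/5)²-3·8·(32/5)+3·8²)/(6·200000) = 9424/1171875 rad
Load 2 — triangular load w₀=4 kN/m (0→w₀ over full span):
  θ_2 = (w₀Lx²/4-w₀L²x/3-w₀x⁴/(24L))/EI = (4·8·(32/5)²/4-4·8²·(32/5)/3-4·(32/5)⁴/(24·8))/200000 = -7424/5859375 rad
Load 3 — point force P=-7 kN at a=2 m (b=L-a=6):
  θ_3 = -Pa²/(2EI)  [x>a] = -(-7)·2²/(2·200000) = 7/100000 rad
Load 4 — point force P=6 kN at a=8/3 m (b=L-a=16/3):
  θ_4 = -Pa²/(2EI)  [x>a] = -6·(8/3)²/(2·200000) = -1/9375 rad
Superposition: θ = Σ θ_i = 1263397/187500000 rad ≈ 0.006738 rad

θ(32/5) = 1263397/187500000 rad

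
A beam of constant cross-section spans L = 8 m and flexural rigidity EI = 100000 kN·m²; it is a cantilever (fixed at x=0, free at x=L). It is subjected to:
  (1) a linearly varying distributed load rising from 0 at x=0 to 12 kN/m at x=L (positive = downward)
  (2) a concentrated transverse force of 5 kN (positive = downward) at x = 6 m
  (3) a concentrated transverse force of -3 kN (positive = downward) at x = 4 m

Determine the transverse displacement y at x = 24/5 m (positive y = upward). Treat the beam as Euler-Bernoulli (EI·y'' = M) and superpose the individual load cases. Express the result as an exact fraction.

y(24/5) = -1106677/48828125 m

Load 1 — triangular load w₀=12 kN/m (0→w₀ over full span):
  y_1 = (w₀Lx³/12-w₀L²x²/6-w₀x⁵/(120L))/EI = (12·8·(24/5)³/12-12·8²·(24/5)²/6-12·(24/5)⁵/(120·8))/100000 = -1023552/48828125 m
Load 2 — point force P=5 kN at a=6 m (b=L-a=2):
  y_2 = -Px²(3a-x)/(6EI)  [x≤a] = -5·(24/5)²·(3·6-(24/5))/(6·100000) = -198/78125 m
Load 3 — point force P=-3 kN at a=4 m (b=L-a=4):
  y_3 = -Pa²(3x-a)/(6EI)  [x>a] = -(-3)·4²·(3·(24/5)-4)/(6·100000) = 13/15625 m
Superposition: y = Σ y_i = -1106677/48828125 m ≈ -0.022665 m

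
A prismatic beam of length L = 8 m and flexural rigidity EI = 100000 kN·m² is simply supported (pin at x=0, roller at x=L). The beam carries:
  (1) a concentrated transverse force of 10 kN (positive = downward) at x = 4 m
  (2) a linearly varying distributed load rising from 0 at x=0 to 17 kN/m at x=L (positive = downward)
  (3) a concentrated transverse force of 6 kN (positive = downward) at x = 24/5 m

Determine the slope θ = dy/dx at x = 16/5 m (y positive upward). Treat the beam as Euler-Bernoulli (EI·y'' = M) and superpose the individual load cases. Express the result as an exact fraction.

θ(16/5) = -60533/70312500 rad

Load 1 — point force P=10 kN at a=4 m (b=L-a=4):
  θ_1 = -Pb(L²-b²-3x²)/(6LEI)  [x≤a] = -10·4·(8²-4²-3·(16/5)²)/(6·8·100000) = -9/62500 rad
Load 2 — triangular load w₀=17 kN/m (0→w₀ over full span):
  θ_2 = -w₀(7L⁴-30L²x²+15x⁴)/(360LEI) = -17·(7·8⁴-30·8²·(16/5)²+15·(16/5)⁴)/(360·8·100000) = -10982/17578125 rad
Load 3 — point force P=6 kN at a=24/5 m (b=L-a=16/5):
  θ_3 = -Pb(L²-b²-3x²)/(6LEI)  [x≤a] = -6·(16/5)·(8²-(16/5)²-3·(16/5)²)/(6·8·100000) = -36/390625 rad
Superposition: θ = Σ θ_i = -60533/70312500 rad ≈ -0.000861 rad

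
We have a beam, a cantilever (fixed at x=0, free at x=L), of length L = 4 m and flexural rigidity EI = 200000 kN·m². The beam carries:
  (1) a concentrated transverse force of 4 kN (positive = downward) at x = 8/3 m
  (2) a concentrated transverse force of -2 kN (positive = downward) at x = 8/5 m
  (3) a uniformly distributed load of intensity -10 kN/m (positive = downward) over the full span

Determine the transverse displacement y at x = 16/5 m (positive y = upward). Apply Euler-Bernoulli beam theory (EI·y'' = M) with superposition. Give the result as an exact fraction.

y(16/5) = 33032/31640625 m

Load 1 — point force P=4 kN at a=8/3 m (b=L-a=4/3):
  y_1 = -Pa²(3x-a)/(6EI)  [x>a] = -4·(8/3)²·(3·(16/5)-(8/3))/(6·200000) = -208/1265625 m
Load 2 — point force P=-2 kN at a=8/5 m (b=L-a=12/5):
  y_2 = -Pa²(3x-a)/(6EI)  [x>a] = -(-2)·(8/5)²·(3·(16/5)-(8/5))/(6·200000) = 8/234375 m
Load 3 — uniform load w=-10 kN/m over full span:
  y_3 = -wx²(x²-4Lx+6L²)/(24EI) = -(-10)·(16/5)²·((16/5)²-4·4·(16/5)+6·4²)/(24·200000) = 1376/1171875 m
Superposition: y = Σ y_i = 33032/31640625 m ≈ 0.001044 m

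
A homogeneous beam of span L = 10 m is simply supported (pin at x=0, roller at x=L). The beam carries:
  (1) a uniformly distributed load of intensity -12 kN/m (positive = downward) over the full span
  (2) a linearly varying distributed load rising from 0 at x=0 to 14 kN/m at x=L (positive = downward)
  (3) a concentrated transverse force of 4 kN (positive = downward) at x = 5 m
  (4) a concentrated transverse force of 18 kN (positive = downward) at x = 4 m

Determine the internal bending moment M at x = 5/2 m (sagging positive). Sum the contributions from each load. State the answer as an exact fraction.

M(5/2) = -413/16 kN·m

Load 1 — uniform load w=-12 kN/m over full span:
  M_1 = wx(L-x)/2 = (-12)·(5/2)·(10-(5/2))/2 = -225/2 kN·m
Load 2 — triangular load w₀=14 kN/m (0→w₀ over full span):
  M_2 = w₀Lx/6 - w₀x³/(6L) = 14·10·(5/2)/6 - 14·(5/2)³/(6·10) = 875/16 kN·m
Load 3 — point force P=4 kN at a=5 m (b=L-a=5):
  M_3 = Pbx/L  [x≤a] = 4·5·(5/2)/10 = 5 kN·m
Load 4 — point force P=18 kN at a=4 m (b=L-a=6):
  M_4 = Pbx/L  [x≤a] = 18·6·(5/2)/10 = 27 kN·m
Superposition: M = Σ M_i = -413/16 kN·m ≈ -25.812500 kN·m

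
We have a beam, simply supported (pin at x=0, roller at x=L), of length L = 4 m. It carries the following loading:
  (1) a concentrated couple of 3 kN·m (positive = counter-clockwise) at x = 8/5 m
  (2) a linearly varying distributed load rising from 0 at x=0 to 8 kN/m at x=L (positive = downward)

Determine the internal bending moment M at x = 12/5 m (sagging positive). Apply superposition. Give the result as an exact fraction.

Load 1 — applied couple M₀=3 kN·m at a=8/5 m (b=L-a=12/5):
  M_1 = M₀x/L - M₀  [x>a] = 3·(12/5)/4 - 3 = -6/5 kN·m
Load 2 — triangular load w₀=8 kN/m (0→w₀ over full span):
  M_2 = w₀Lx/6 - w₀x³/(6L) = 8·4·(12/5)/6 - 8·(12/5)³/(6·4) = 1024/125 kN·m
Superposition: M = Σ M_i = 874/125 kN·m ≈ 6.992000 kN·m

M(12/5) = 874/125 kN·m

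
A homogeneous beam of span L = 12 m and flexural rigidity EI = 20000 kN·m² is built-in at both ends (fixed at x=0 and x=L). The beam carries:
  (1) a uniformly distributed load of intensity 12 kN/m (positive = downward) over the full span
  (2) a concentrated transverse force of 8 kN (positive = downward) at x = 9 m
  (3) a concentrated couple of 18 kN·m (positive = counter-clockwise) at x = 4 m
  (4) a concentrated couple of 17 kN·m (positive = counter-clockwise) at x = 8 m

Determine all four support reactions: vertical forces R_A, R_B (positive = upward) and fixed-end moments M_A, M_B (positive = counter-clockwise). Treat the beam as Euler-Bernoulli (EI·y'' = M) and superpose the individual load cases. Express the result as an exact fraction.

R_A = 2777/36 kN, M_A = 925/6 kN·m, R_B = 2695/36 kN, M_B = -303/2 kN·m

Load 1 — uniform load w=12 kN/m over full span:
  R_A = wL/2 = 12·12/2 = 72 kN
  M_A = wL²/12 = 12·12²/12 = 144 kN·m
  R_B = wL/2 = 12·12/2 = 72 kN
  M_B = -wL²/12 = -12·12²/12 = -144 kN·m
Load 2 — point force P=8 kN at a=9 m (b=L-a=3):
  R_A = Pb²(3a+b)/L³ = 8·3²·(3·9+3)/12³ = 5/4 kN
  M_A = Pab²/L² = 8·9·3²/12² = 9/2 kN·m
  R_B = Pa²(a+3b)/L³ = 8·9²·(9+3·3)/12³ = 27/4 kN
  M_B = -Pa²b/L² = -8·9²·3/12² = -27/2 kN·m
Load 3 — applied couple M₀=18 kN·m at a=4 m (b=L-a=8):
  R_A = 6M₀ab/L³ = 6·18·4·8/12³ = 2 kN
  M_A = M₀b(2a-b)/L² = 18·8·(2·4-8)/12² = 0 kN·m
  R_B = -6M₀ab/L³ = -6·18·4·8/12³ = -2 kN
  M_B = M₀a(2b-a)/L² = 18·4·(2·8-4)/12² = 6 kN·m
Load 4 — applied couple M₀=17 kN·m at a=8 m (b=L-a=4):
  R_A = 6M₀ab/L³ = 6·17·8·4/12³ = 17/9 kN
  M_A = M₀b(2a-b)/L² = 17·4·(2·8-4)/12² = 17/3 kN·m
  R_B = -6M₀ab/L³ = -6·17·8·4/12³ = -17/9 kN
  M_B = M₀a(2b-a)/L² = 17·8·(2·4-8)/12² = 0 kN·m
Superposition: R_A = 2777/36 kN, M_A = 925/6 kN·m, R_B = 2695/36 kN, M_B = -303/2 kN·m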